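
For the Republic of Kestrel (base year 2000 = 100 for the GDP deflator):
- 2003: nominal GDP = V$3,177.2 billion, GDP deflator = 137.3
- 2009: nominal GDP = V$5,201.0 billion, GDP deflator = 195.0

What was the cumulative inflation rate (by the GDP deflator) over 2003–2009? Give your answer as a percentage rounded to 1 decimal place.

42.0%

Price-level change = 195.0 / 137.3 − 1 = 0.4202.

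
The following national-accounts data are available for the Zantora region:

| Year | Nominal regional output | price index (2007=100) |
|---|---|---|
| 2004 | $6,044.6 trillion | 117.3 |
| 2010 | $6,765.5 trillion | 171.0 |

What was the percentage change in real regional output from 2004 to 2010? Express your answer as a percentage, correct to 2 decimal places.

-23.22%

Deflate each year: 2004 → 6044.6/1.173 = 5153.11; 2010 → 6765.5/1.710 = 3956.43.
So real regional output changed by 3956.43/5153.11 − 1 = -0.2322, i.e. -23.22%.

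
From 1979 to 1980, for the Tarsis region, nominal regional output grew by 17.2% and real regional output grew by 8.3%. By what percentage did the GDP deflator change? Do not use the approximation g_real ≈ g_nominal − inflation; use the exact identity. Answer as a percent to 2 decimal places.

(1 + g_nom) = (1 + g_real)(1 + π), so π = 1.1720 / 1.0830 − 1 = 0.08218.

8.22%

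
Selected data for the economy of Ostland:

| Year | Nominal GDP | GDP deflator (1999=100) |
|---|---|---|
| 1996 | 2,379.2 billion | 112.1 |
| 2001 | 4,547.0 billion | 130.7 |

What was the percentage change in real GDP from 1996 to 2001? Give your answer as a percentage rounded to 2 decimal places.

63.92%

Real GDP 1996 = 2379.2 / 1.121 = 2122.39.
Real GDP 2001 = 4547.0 / 1.307 = 3478.96.
Real growth = 3478.96 / 2122.39 − 1 = 0.6392.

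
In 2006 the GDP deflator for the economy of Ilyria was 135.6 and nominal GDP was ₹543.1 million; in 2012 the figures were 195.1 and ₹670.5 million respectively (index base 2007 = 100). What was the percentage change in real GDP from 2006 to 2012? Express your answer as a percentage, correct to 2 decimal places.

-14.19%

Real GDP 2006 = 543.1 / 1.356 = 400.52.
Real GDP 2012 = 670.5 / 1.951 = 343.67.
Real growth = 343.67 / 400.52 − 1 = -0.1419.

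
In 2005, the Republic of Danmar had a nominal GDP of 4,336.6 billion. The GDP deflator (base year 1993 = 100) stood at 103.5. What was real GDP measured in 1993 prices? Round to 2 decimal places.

4,189.95 billion

Real GDP = Nominal / (GDP deflator/100) = 4336.6 / 1.035 = 4189.95.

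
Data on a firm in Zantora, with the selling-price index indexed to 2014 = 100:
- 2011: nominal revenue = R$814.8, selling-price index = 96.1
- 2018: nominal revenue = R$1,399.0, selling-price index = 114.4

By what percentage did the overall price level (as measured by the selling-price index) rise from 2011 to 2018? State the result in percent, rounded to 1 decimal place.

Price-level change = 114.4 / 96.1 − 1 = 0.1904.

19.0%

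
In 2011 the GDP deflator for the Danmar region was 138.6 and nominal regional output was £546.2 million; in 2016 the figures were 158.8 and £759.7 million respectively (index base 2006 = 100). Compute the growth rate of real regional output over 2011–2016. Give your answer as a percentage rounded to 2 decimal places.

Deflate each year: 2011 → 546.2/1.386 = 394.08; 2016 → 759.7/1.588 = 478.40.
So real regional output changed by 478.40/394.08 − 1 = 0.2140, i.e. 21.40%.

21.40%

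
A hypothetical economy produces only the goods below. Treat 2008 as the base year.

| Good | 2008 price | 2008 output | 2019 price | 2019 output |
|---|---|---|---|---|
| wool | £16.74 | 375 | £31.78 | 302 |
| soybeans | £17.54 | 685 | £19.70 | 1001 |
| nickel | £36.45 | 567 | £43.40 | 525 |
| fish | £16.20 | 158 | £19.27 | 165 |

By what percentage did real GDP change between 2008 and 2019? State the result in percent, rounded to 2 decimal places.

Real GDP 2008 = Nominal GDP 2008 = 16.74·375 + 17.54·685 + 36.45·567 + 16.20·158 = 41519.15.
Real GDP 2019 (at 2008 prices) = 16.74·302 + 17.54·1001 + 36.45·525 + 16.20·165 = 44422.27.
Real growth = 44422.27/41519.15 − 1 = 0.0699.

6.99%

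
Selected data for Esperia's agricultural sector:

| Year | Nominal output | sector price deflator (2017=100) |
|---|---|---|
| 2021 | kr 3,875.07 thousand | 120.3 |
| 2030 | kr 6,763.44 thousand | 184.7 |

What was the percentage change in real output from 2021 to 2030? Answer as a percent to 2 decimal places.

13.68%

Real output 2021 = 3875.07 / 1.203 = 3221.17.
Real output 2030 = 6763.44 / 1.847 = 3661.85.
Real growth = 3661.85 / 3221.17 − 1 = 0.1368.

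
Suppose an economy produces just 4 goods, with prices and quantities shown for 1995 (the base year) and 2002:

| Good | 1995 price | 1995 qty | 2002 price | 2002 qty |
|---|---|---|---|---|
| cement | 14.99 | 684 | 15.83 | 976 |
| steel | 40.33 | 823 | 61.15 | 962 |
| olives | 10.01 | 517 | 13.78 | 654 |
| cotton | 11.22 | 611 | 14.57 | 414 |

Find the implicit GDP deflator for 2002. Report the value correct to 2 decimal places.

138.23

Nominal GDP 2002 = 15.83·976 + 61.15·962 + 13.78·654 + 14.57·414 = 89320.48.
Real GDP 2002 (at 1995 prices) = 14.99·976 + 40.33·962 + 10.01·654 + 11.22·414 = 64619.32.
Deflator = Nominal/Real × 100 = 89320.48/64619.32 × 100 = 138.226.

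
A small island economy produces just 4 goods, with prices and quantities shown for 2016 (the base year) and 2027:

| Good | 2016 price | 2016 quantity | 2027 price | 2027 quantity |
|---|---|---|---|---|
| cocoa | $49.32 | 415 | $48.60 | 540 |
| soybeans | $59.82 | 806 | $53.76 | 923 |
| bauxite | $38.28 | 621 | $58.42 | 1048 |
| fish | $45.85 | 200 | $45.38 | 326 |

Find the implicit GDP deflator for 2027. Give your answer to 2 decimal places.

Nominal GDP 2027 = 48.60·540 + 53.76·923 + 58.42·1048 + 45.38·326 = 151882.52.
Real GDP 2027 (at 2016 prices) = 49.32·540 + 59.82·923 + 38.28·1048 + 45.85·326 = 136911.20.
Deflator = Nominal/Real × 100 = 151882.52/136911.20 × 100 = 110.935.

110.94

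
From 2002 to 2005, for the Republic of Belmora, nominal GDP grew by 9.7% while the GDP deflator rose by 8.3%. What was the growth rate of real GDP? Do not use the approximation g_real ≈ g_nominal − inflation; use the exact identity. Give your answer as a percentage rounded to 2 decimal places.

1.29%

(1 + g_nom) = (1 + g_real)(1 + π), so g_real = 1.0970 / 1.0830 − 1 = 0.01293.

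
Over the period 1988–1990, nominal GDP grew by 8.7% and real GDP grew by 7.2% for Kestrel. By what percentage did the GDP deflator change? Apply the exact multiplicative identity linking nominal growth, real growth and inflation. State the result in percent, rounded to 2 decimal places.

1.40%

(1 + g_nom) = (1 + g_real)(1 + π), so π = 1.0870 / 1.0720 − 1 = 0.01399.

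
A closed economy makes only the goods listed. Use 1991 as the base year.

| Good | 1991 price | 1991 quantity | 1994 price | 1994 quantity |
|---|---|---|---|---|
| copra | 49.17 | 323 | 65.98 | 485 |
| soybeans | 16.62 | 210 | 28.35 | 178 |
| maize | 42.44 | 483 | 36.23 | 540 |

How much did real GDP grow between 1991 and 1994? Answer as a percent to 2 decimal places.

Real GDP 1991 = Nominal GDP 1991 = 49.17·323 + 16.62·210 + 42.44·483 = 39870.63.
Real GDP 1994 (at 1991 prices) = 49.17·485 + 16.62·178 + 42.44·540 = 49723.41.
Real growth = 49723.41/39870.63 − 1 = 0.2471.

24.71%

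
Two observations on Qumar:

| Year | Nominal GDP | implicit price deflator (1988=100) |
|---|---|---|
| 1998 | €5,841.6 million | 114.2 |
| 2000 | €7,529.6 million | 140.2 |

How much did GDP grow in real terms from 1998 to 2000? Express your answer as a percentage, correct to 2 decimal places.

Deflate each year: 1998 → 5841.6/1.142 = 5115.24; 2000 → 7529.6/1.402 = 5370.61.
So real GDP changed by 5370.61/5115.24 − 1 = 0.0499, i.e. 4.99%.

4.99%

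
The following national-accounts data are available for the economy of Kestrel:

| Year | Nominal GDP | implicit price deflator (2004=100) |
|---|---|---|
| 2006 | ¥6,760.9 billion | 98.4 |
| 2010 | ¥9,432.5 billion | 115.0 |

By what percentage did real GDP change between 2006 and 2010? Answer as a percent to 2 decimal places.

Deflate each year: 2006 → 6760.9/0.984 = 6870.83; 2010 → 9432.5/1.150 = 8202.17.
So real GDP changed by 8202.17/6870.83 − 1 = 0.1938, i.e. 19.38%.

19.38%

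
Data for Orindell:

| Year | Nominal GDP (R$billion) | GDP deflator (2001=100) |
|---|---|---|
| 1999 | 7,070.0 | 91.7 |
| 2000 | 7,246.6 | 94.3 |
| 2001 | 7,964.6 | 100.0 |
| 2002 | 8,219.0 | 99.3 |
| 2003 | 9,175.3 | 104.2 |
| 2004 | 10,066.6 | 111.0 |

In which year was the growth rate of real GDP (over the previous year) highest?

2003

2000: real = 7246.6/0.943 = 7684.62; growth vs 1999 (7709.92) = -0.33%.
2001: real = 7964.6/1.000 = 7964.60; growth vs 2000 (7684.62) = 3.64%.
2002: real = 8219.0/0.993 = 8276.94; growth vs 2001 (7964.60) = 3.92%.
2003: real = 9175.3/1.042 = 8805.47; growth vs 2002 (8276.94) = 6.39%.
2004: real = 10066.6/1.110 = 9069.01; growth vs 2003 (8805.47) = 2.99%.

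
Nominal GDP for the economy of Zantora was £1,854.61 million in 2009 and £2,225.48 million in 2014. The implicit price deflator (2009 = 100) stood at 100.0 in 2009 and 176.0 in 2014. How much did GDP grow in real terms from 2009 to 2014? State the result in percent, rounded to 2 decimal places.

Real GDP 2009 = 1854.61 / 1.000 = 1854.61.
Real GDP 2014 = 2225.48 / 1.760 = 1264.48.
Real growth = 1264.48 / 1854.61 − 1 = -0.3182.

-31.82%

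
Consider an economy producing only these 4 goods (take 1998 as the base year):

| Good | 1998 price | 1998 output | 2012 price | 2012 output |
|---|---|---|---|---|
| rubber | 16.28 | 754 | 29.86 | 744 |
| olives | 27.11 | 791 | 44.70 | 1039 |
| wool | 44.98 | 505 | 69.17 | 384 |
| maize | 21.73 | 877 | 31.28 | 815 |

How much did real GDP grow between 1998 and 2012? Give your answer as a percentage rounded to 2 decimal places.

Real GDP 1998 = Nominal GDP 1998 = 16.28·754 + 27.11·791 + 44.98·505 + 21.73·877 = 75491.24.
Real GDP 2012 (at 1998 prices) = 16.28·744 + 27.11·1039 + 44.98·384 + 21.73·815 = 75261.88.
Real growth = 75261.88/75491.24 − 1 = -0.0030.

-0.30%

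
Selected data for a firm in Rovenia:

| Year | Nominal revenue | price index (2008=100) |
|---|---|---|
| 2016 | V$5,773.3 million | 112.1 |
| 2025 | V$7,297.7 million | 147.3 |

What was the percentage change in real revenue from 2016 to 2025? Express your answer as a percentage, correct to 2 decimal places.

-3.80%

Real revenue 2016 = 5773.3 / 1.121 = 5150.13.
Real revenue 2025 = 7297.7 / 1.473 = 4954.31.
Real growth = 4954.31 / 5150.13 − 1 = -0.0380.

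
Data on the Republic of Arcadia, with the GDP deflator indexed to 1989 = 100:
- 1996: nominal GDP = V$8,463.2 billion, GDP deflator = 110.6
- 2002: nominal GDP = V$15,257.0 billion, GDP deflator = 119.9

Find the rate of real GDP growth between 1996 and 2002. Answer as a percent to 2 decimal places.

66.29%

Deflate each year: 1996 → 8463.2/1.106 = 7652.08; 2002 → 15257.0/1.199 = 12724.77.
So real GDP changed by 12724.77/7652.08 − 1 = 0.6629, i.e. 66.29%.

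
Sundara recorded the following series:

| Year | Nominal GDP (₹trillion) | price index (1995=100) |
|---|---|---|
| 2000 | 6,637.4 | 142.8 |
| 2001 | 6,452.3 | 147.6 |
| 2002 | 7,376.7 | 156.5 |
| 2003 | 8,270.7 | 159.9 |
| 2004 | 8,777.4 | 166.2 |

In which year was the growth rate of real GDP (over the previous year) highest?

2003

2001: real = 6452.3/1.476 = 4371.48; growth vs 2000 (4648.04) = -5.95%.
2002: real = 7376.7/1.565 = 4713.55; growth vs 2001 (4371.48) = 7.83%.
2003: real = 8270.7/1.599 = 5172.42; growth vs 2002 (4713.55) = 9.74%.
2004: real = 8777.4/1.662 = 5281.23; growth vs 2003 (5172.42) = 2.10%.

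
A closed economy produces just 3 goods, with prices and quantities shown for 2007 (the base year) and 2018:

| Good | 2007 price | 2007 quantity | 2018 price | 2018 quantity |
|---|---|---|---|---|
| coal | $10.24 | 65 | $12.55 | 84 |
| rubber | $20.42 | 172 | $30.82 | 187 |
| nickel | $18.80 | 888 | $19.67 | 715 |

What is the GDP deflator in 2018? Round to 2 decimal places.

115.24

Nominal GDP 2018 = 12.55·84 + 30.82·187 + 19.67·715 = 20881.59.
Real GDP 2018 (at 2007 prices) = 10.24·84 + 20.42·187 + 18.80·715 = 18120.70.
Deflator = Nominal/Real × 100 = 20881.59/18120.70 × 100 = 115.236.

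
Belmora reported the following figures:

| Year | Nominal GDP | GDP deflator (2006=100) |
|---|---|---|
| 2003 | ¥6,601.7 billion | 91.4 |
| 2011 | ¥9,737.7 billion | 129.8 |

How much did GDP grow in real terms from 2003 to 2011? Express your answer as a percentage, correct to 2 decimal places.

3.87%

Deflate each year: 2003 → 6601.7/0.914 = 7222.87; 2011 → 9737.7/1.298 = 7502.08.
So real GDP changed by 7502.08/7222.87 − 1 = 0.0387, i.e. 3.87%.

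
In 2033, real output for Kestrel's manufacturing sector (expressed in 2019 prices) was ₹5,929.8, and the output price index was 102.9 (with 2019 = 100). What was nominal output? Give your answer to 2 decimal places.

₹6,101.76

Nominal output = Real × (output price index/100) = 5929.8 × 1.029 = 6101.76.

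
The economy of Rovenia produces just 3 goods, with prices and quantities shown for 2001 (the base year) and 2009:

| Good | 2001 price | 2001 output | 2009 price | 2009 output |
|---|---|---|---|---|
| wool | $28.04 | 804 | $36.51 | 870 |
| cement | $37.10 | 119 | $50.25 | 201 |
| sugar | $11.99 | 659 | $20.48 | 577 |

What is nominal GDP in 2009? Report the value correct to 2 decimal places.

$53680.91

Nominal GDP 2009 = Σ (p_2009 × q_2009) = 36.51·870 + 50.25·201 + 20.48·577 = 53680.91.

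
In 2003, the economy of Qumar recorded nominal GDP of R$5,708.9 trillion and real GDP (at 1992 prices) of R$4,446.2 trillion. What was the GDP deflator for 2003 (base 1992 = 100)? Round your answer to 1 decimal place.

GDP deflator = (Nominal / Real) × 100 = 5708.9 / 4446.2 × 100 = 128.40.

128.4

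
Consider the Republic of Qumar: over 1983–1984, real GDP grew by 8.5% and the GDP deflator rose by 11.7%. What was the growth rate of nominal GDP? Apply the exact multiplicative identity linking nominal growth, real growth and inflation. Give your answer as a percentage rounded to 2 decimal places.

21.19%

(1 + g_nom) = (1 + g_real)(1 + π) = 1.0850 × 1.1170 = 1.21195.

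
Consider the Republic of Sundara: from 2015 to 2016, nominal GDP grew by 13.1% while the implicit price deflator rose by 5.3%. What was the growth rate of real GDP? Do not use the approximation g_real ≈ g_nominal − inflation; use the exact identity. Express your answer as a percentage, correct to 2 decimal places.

(1 + g_nom) = (1 + g_real)(1 + π), so g_real = 1.1310 / 1.0530 − 1 = 0.07407.

7.41%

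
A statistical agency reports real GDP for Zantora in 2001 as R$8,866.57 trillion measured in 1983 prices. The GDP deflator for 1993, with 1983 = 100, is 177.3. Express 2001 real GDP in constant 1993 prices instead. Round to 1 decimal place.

Real GDP in 1993 prices = Real GDP in 1983 prices × (P_1993/P_1983) = 8866.57 × 1.773 = 15720.43.

R$15,720.4 trillion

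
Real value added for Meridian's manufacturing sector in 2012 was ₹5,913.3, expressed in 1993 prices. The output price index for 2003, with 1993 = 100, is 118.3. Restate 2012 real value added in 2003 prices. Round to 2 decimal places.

Real value added in 2003 prices = Real value added in 1993 prices × (P_2003/P_1993) = 5913.3 × 1.183 = 6995.43.

₹6,995.43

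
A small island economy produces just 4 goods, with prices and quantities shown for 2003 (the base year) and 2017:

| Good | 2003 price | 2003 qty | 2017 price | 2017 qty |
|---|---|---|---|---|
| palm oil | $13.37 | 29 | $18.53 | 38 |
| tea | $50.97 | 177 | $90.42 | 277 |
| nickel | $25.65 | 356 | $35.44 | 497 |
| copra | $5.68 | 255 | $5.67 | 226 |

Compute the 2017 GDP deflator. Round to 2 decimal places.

Nominal GDP 2017 = 18.53·38 + 90.42·277 + 35.44·497 + 5.67·226 = 44645.58.
Real GDP 2017 (at 2003 prices) = 13.37·38 + 50.97·277 + 25.65·497 + 5.68·226 = 28658.48.
Deflator = Nominal/Real × 100 = 44645.58/28658.48 × 100 = 155.785.

155.78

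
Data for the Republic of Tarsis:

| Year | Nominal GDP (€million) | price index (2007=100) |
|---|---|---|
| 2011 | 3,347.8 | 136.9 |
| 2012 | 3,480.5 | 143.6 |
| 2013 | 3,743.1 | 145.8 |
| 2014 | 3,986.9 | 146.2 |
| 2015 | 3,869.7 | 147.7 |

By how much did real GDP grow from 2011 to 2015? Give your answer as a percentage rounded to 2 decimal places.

Real GDP 2011 = 3347.8/1.369 = 2445.43.
Real GDP 2015 = 3869.7/1.477 = 2619.97.
Change = 2619.97/2445.43 − 1 = 0.0714.

7.14%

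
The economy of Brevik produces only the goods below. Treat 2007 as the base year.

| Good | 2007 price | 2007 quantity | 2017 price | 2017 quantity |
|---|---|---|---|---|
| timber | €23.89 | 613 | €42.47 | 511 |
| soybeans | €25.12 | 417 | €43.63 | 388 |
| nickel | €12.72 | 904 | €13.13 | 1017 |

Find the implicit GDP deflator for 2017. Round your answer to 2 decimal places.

Nominal GDP 2017 = 42.47·511 + 43.63·388 + 13.13·1017 = 51983.82.
Real GDP 2017 (at 2007 prices) = 23.89·511 + 25.12·388 + 12.72·1017 = 34890.59.
Deflator = Nominal/Real × 100 = 51983.82/34890.59 × 100 = 148.991.

148.99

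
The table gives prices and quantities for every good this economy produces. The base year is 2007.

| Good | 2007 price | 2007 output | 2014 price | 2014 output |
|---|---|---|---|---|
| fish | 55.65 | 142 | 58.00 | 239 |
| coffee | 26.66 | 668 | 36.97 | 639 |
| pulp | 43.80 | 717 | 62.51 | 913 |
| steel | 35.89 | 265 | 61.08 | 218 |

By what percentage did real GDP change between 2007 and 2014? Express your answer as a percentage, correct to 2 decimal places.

Real GDP 2007 = Nominal GDP 2007 = 55.65·142 + 26.66·668 + 43.80·717 + 35.89·265 = 66626.63.
Real GDP 2014 (at 2007 prices) = 55.65·239 + 26.66·639 + 43.80·913 + 35.89·218 = 78149.51.
Real growth = 78149.51/66626.63 − 1 = 0.1729.

17.29%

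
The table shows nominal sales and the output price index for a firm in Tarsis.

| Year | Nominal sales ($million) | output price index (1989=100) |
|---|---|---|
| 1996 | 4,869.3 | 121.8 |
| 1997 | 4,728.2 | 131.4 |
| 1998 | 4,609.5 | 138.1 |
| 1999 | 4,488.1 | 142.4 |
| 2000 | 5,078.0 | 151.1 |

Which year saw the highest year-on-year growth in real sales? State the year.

1997: real = 4728.2/1.314 = 3598.33; growth vs 1996 (3997.78) = -9.99%.
1998: real = 4609.5/1.381 = 3337.80; growth vs 1997 (3598.33) = -7.24%.
1999: real = 4488.1/1.424 = 3151.76; growth vs 1998 (3337.80) = -5.57%.
2000: real = 5078.0/1.511 = 3360.69; growth vs 1999 (3151.76) = 6.63%.

2000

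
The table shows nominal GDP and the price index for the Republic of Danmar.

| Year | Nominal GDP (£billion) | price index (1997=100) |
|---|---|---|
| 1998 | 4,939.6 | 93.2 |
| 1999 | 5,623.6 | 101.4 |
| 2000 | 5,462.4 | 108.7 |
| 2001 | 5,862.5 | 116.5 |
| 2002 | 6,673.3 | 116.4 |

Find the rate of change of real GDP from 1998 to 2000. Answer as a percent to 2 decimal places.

Real GDP 1998 = 4939.6/0.932 = 5300.00.
Real GDP 2000 = 5462.4/1.087 = 5025.21.
Change = 5025.21/5300.00 − 1 = -0.0518.

-5.18%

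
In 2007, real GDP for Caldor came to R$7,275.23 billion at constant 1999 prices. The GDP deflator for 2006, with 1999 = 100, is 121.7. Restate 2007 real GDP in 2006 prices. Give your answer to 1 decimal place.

Real GDP in 2006 prices = Real GDP in 1999 prices × (P_2006/P_1999) = 7275.23 × 1.217 = 8853.95.

R$8,854.0 billion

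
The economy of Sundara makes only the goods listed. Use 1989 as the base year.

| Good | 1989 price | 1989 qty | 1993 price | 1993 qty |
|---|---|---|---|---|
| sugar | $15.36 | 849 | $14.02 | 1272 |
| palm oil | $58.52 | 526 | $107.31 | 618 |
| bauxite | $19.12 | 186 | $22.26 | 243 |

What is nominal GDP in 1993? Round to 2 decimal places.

Nominal GDP 1993 = Σ (p_1993 × q_1993) = 14.02·1272 + 107.31·618 + 22.26·243 = 89560.20.

$89560.20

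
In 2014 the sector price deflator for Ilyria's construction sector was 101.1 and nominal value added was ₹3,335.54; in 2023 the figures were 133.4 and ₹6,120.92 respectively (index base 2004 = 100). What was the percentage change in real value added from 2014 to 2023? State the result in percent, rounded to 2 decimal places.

Real value added 2014 = 3335.54 / 1.011 = 3299.25.
Real value added 2023 = 6120.92 / 1.334 = 4588.40.
Real growth = 4588.40 / 3299.25 − 1 = 0.3907.

39.07%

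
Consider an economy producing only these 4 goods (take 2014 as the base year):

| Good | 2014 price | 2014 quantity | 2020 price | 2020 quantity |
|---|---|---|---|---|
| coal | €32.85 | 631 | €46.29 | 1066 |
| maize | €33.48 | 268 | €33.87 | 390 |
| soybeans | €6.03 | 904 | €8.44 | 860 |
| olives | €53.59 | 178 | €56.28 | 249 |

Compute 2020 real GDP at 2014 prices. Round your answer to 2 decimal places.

Real GDP 2020 = Σ (p_2014 × q_2020) = 32.85·1066 + 33.48·390 + 6.03·860 + 53.59·249 = 66605.01.

€66605.01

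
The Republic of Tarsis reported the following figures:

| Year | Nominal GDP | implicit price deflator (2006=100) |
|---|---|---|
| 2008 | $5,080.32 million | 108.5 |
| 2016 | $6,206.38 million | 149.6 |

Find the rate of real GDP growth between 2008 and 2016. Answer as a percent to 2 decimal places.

Real GDP 2008 = 5080.32 / 1.085 = 4682.32.
Real GDP 2016 = 6206.38 / 1.496 = 4148.65.
Real growth = 4148.65 / 4682.32 − 1 = -0.1140.

-11.40%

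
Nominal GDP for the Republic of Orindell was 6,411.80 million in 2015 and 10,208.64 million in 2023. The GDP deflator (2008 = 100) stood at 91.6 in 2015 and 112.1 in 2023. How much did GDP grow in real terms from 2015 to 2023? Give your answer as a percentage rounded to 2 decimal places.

30.10%

Real GDP 2015 = 6411.80 / 0.916 = 6999.78.
Real GDP 2023 = 10208.64 / 1.121 = 9106.73.
Real growth = 9106.73 / 6999.78 − 1 = 0.3010.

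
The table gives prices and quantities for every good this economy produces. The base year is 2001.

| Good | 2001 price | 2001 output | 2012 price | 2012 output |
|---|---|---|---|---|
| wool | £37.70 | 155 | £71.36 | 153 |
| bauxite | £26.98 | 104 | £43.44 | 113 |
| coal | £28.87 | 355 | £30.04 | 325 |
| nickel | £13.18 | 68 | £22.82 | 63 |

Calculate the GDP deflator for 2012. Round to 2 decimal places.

142.03

Nominal GDP 2012 = 71.36·153 + 43.44·113 + 30.04·325 + 22.82·63 = 27027.46.
Real GDP 2012 (at 2001 prices) = 37.70·153 + 26.98·113 + 28.87·325 + 13.18·63 = 19029.93.
Deflator = Nominal/Real × 100 = 27027.46/19029.93 × 100 = 142.026.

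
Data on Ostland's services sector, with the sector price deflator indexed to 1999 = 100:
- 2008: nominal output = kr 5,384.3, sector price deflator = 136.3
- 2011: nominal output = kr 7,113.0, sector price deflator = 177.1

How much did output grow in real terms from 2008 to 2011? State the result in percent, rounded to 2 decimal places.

1.67%

Real output 2008 = 5384.3 / 1.363 = 3950.33.
Real output 2011 = 7113.0 / 1.771 = 4016.37.
Real growth = 4016.37 / 3950.33 − 1 = 0.0167.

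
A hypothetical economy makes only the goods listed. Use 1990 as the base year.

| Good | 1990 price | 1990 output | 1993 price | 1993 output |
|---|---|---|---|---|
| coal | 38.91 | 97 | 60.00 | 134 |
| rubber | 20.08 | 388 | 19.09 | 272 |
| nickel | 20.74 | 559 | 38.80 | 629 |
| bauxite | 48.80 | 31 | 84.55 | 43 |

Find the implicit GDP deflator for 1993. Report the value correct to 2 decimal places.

Nominal GDP 1993 = 60.00·134 + 19.09·272 + 38.80·629 + 84.55·43 = 41273.33.
Real GDP 1993 (at 1990 prices) = 38.91·134 + 20.08·272 + 20.74·629 + 48.80·43 = 25819.56.
Deflator = Nominal/Real × 100 = 41273.33/25819.56 × 100 = 159.853.

159.85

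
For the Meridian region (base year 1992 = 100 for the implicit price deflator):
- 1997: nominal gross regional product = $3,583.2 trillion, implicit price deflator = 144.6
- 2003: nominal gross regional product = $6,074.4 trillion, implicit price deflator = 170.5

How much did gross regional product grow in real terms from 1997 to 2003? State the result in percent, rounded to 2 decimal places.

43.77%

Deflate each year: 1997 → 3583.2/1.446 = 2478.01; 2003 → 6074.4/1.705 = 3562.70.
So real gross regional product changed by 3562.70/2478.01 − 1 = 0.4377, i.e. 43.77%.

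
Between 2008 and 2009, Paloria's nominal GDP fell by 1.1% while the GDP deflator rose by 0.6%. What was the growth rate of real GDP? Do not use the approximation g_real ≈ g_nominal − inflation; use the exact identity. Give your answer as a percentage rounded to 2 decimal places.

-1.69%

(1 + g_nom) = (1 + g_real)(1 + π), so g_real = 0.9890 / 1.0060 − 1 = -0.01690.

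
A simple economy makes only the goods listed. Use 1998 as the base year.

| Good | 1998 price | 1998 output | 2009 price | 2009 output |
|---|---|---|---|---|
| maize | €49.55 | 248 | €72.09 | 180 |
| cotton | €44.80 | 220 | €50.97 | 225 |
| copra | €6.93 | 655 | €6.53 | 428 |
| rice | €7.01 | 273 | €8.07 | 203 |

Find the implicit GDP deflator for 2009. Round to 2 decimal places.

123.47

Nominal GDP 2009 = 72.09·180 + 50.97·225 + 6.53·428 + 8.07·203 = 28877.50.
Real GDP 2009 (at 1998 prices) = 49.55·180 + 44.80·225 + 6.93·428 + 7.01·203 = 23388.07.
Deflator = Nominal/Real × 100 = 28877.50/23388.07 × 100 = 123.471.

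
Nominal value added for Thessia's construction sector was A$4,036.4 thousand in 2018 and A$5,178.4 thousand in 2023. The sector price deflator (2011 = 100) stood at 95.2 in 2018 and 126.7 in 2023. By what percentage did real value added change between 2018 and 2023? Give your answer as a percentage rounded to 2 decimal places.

-3.60%

Deflate each year: 2018 → 4036.4/0.952 = 4239.92; 2023 → 5178.4/1.267 = 4087.13.
So real value added changed by 4087.13/4239.92 − 1 = -0.0360, i.e. -3.60%.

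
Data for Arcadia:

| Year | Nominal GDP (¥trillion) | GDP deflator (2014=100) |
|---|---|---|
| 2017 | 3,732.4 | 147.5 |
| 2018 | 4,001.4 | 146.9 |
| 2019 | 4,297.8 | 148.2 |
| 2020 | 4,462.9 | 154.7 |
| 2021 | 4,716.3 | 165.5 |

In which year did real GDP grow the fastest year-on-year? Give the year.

2018: real = 4001.4/1.469 = 2723.89; growth vs 2017 (2530.44) = 7.64%.
2019: real = 4297.8/1.482 = 2900.00; growth vs 2018 (2723.89) = 6.47%.
2020: real = 4462.9/1.547 = 2884.87; growth vs 2019 (2900.00) = -0.52%.
2021: real = 4716.3/1.655 = 2849.73; growth vs 2020 (2884.87) = -1.22%.

2018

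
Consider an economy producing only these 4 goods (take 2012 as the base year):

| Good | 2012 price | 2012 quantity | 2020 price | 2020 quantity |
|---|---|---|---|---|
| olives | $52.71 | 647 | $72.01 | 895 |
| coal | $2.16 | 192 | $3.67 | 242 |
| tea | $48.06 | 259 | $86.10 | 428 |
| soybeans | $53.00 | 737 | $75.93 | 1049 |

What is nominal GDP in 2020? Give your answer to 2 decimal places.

Nominal GDP 2020 = Σ (p_2020 × q_2020) = 72.01·895 + 3.67·242 + 86.10·428 + 75.93·1049 = 181838.46.

$181838.46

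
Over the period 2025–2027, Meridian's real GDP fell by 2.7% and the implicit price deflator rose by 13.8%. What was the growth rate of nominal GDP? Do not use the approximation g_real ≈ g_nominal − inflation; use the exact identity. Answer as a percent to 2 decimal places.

(1 + g_nom) = (1 + g_real)(1 + π) = 0.9730 × 1.1380 = 1.10727.

10.73%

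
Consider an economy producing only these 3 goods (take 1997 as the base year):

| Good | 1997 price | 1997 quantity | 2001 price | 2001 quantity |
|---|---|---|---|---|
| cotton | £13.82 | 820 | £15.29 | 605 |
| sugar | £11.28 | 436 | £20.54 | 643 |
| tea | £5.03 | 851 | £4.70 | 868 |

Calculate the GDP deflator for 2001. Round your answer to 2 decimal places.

132.82

Nominal GDP 2001 = 15.29·605 + 20.54·643 + 4.70·868 = 26537.27.
Real GDP 2001 (at 1997 prices) = 13.82·605 + 11.28·643 + 5.03·868 = 19980.18.
Deflator = Nominal/Real × 100 = 26537.27/19980.18 × 100 = 132.818.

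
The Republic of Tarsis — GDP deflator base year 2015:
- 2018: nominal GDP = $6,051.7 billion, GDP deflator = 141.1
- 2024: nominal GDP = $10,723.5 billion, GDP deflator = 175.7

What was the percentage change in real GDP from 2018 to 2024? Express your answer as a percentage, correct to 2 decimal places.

42.30%

Real GDP 2018 = 6051.7 / 1.411 = 4288.94.
Real GDP 2024 = 10723.5 / 1.757 = 6103.30.
Real growth = 6103.30 / 4288.94 − 1 = 0.4230.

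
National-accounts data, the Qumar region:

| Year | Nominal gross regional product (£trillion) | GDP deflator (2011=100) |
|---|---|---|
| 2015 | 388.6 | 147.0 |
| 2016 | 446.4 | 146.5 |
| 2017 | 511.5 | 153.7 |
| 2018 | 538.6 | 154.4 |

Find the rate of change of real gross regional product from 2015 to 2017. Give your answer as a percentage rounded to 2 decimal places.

Real gross regional product 2015 = 388.6/1.470 = 264.35.
Real gross regional product 2017 = 511.5/1.537 = 332.79.
Change = 332.79/264.35 − 1 = 0.2589.

25.89%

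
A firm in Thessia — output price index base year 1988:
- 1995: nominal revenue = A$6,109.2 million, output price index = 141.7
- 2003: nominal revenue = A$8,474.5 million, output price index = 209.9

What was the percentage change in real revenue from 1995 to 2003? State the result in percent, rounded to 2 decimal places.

-6.35%

Real revenue 1995 = 6109.2 / 1.417 = 4311.36.
Real revenue 2003 = 8474.5 / 2.099 = 4037.40.
Real growth = 4037.40 / 4311.36 − 1 = -0.0635.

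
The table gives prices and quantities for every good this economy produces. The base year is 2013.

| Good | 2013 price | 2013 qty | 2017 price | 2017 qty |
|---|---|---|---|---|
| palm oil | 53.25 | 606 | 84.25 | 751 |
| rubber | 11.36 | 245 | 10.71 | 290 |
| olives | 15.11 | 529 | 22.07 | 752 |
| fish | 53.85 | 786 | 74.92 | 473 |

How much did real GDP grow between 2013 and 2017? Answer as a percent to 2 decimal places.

Real GDP 2013 = Nominal GDP 2013 = 53.25·606 + 11.36·245 + 15.11·529 + 53.85·786 = 85371.99.
Real GDP 2017 (at 2013 prices) = 53.25·751 + 11.36·290 + 15.11·752 + 53.85·473 = 80118.92.
Real growth = 80118.92/85371.99 − 1 = -0.0615.

-6.15%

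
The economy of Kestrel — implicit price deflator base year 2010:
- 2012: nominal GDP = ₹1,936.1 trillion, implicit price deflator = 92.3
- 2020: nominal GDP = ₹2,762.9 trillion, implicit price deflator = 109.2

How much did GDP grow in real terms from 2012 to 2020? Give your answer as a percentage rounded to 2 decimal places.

Deflate each year: 2012 → 1936.1/0.923 = 2097.62; 2020 → 2762.9/1.092 = 2530.13.
So real GDP changed by 2530.13/2097.62 − 1 = 0.2062, i.e. 20.62%.

20.62%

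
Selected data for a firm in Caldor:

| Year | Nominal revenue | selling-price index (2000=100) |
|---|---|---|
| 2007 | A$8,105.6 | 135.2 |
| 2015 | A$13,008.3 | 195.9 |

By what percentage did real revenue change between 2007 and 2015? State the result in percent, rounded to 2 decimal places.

Real revenue 2007 = 8105.6 / 1.352 = 5995.27.
Real revenue 2015 = 13008.3 / 1.959 = 6640.28.
Real growth = 6640.28 / 5995.27 − 1 = 0.1076.

10.76%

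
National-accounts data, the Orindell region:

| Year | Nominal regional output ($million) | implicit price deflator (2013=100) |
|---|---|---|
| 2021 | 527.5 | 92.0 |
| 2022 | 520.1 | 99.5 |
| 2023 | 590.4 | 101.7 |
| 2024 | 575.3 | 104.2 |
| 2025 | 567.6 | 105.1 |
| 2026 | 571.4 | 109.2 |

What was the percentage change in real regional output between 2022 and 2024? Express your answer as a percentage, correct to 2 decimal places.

Real regional output 2022 = 520.1/0.995 = 522.71.
Real regional output 2024 = 575.3/1.042 = 552.11.
Change = 552.11/522.71 − 1 = 0.0562.

5.62%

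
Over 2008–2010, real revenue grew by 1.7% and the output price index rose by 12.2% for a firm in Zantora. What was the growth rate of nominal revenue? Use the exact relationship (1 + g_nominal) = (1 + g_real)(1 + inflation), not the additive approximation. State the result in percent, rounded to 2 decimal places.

(1 + g_nom) = (1 + g_real)(1 + π) = 1.0170 × 1.1220 = 1.14107.

14.11%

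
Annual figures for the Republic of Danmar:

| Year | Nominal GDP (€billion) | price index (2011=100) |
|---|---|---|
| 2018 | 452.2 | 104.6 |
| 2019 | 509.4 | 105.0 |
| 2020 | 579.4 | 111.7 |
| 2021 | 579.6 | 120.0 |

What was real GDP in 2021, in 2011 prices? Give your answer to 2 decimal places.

Real GDP 2021 = 579.6 / 1.200 = 483.00.

€483.00 billion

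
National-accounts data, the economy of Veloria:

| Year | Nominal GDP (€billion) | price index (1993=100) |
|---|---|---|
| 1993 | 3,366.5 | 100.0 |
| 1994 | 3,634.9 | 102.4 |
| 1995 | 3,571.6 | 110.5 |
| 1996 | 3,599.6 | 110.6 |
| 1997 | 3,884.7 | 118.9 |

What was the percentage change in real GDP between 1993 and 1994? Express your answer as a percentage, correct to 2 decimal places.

Real GDP 1993 = 3366.5/1.000 = 3366.50.
Real GDP 1994 = 3634.9/1.024 = 3549.71.
Change = 3549.71/3366.50 − 1 = 0.0544.

5.44%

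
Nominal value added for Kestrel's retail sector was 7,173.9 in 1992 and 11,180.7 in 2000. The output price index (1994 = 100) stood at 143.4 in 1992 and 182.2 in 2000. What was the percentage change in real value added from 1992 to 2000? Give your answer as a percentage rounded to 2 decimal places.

22.66%

Deflate each year: 1992 → 7173.9/1.434 = 5002.72; 2000 → 11180.7/1.822 = 6136.50.
So real value added changed by 6136.50/5002.72 − 1 = 0.2266, i.e. 22.66%.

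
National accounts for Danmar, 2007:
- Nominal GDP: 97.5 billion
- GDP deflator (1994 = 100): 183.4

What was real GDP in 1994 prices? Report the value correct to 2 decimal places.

Real GDP = Nominal / (GDP deflator/100) = 97.5 / 1.834 = 53.16.

53.16 billion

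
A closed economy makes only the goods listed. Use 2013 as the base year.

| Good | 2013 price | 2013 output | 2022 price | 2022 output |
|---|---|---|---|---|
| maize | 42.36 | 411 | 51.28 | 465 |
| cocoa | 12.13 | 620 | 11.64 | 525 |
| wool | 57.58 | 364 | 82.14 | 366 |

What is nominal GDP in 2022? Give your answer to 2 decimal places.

Nominal GDP 2022 = Σ (p_2022 × q_2022) = 51.28·465 + 11.64·525 + 82.14·366 = 60019.44.

60019.44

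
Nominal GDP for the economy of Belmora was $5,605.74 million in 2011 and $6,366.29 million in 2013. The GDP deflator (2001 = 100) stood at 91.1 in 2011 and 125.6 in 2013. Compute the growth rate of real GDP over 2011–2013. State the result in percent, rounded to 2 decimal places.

Real GDP 2011 = 5605.74 / 0.911 = 6153.39.
Real GDP 2013 = 6366.29 / 1.256 = 5068.70.
Real growth = 5068.70 / 6153.39 − 1 = -0.1763.

-17.63%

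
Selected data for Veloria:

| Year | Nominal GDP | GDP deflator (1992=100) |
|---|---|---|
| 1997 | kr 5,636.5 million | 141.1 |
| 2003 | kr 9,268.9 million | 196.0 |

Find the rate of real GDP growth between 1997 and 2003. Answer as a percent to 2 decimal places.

Real GDP 1997 = 5636.5 / 1.411 = 3994.68.
Real GDP 2003 = 9268.9 / 1.960 = 4729.03.
Real growth = 4729.03 / 3994.68 − 1 = 0.1838.

18.38%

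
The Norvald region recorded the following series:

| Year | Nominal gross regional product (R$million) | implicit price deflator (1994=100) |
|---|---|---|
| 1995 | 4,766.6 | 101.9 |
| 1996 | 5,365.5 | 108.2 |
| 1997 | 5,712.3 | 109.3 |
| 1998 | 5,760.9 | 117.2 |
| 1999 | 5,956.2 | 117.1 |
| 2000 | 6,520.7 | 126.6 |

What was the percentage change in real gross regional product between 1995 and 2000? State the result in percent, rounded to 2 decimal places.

Real gross regional product 1995 = 4766.6/1.019 = 4677.72.
Real gross regional product 2000 = 6520.7/1.266 = 5150.63.
Change = 5150.63/4677.72 − 1 = 0.1011.

10.11%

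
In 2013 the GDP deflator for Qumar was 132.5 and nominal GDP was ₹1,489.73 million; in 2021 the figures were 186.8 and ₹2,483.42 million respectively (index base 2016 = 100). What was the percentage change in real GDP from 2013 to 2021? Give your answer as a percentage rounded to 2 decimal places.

18.24%

Deflate each year: 2013 → 1489.73/1.325 = 1124.32; 2021 → 2483.42/1.868 = 1329.45.
So real GDP changed by 1329.45/1124.32 − 1 = 0.1824, i.e. 18.24%.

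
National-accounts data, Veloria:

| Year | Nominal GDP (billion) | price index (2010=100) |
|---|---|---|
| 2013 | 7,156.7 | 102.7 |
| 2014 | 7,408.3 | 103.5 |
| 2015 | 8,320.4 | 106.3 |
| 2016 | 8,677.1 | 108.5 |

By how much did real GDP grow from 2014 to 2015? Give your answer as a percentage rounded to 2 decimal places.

9.35%

Real GDP 2014 = 7408.3/1.035 = 7157.78.
Real GDP 2015 = 8320.4/1.063 = 7827.28.
Change = 7827.28/7157.78 − 1 = 0.0935.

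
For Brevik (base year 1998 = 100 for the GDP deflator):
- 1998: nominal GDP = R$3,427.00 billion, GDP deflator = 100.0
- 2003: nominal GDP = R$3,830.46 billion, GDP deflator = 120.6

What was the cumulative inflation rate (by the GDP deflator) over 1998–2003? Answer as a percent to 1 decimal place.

20.6%

Price-level change = 120.6 / 100.0 − 1 = 0.2060.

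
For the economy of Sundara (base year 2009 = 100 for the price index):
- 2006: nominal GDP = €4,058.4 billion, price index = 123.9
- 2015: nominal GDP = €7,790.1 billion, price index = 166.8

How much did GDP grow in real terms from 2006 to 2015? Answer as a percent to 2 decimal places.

42.58%

Deflate each year: 2006 → 4058.4/1.239 = 3275.54; 2015 → 7790.1/1.668 = 4670.32.
So real GDP changed by 4670.32/3275.54 − 1 = 0.4258, i.e. 42.58%.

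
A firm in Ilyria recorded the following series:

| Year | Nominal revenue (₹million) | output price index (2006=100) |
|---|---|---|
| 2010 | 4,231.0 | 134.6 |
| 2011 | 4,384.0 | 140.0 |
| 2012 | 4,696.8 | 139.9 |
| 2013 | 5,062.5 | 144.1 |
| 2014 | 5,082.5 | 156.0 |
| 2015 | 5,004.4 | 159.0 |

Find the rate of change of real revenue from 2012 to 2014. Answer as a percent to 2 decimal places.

-2.96%

Real revenue 2012 = 4696.8/1.399 = 3357.26.
Real revenue 2014 = 5082.5/1.560 = 3258.01.
Change = 3258.01/3357.26 − 1 = -0.0296.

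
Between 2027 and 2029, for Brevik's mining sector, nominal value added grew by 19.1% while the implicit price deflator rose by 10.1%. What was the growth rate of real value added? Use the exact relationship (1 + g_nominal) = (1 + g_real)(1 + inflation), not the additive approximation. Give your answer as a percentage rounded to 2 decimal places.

8.17%

(1 + g_nom) = (1 + g_real)(1 + π), so g_real = 1.1910 / 1.1010 − 1 = 0.08174.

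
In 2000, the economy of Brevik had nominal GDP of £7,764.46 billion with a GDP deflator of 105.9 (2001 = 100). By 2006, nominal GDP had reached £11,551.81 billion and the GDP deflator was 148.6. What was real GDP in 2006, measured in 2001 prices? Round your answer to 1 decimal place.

£7,773.8 billion

Real GDP = Nominal / (GDP deflator/100) = 11551.81 / 1.486 = 7773.76.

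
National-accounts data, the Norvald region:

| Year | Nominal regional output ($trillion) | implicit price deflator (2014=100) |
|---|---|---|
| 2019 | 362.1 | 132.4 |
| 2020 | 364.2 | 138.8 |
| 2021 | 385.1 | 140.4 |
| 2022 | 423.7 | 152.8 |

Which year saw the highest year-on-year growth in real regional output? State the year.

2021

2020: real = 364.2/1.388 = 262.39; growth vs 2019 (273.49) = -4.06%.
2021: real = 385.1/1.404 = 274.29; growth vs 2020 (262.39) = 4.54%.
2022: real = 423.7/1.528 = 277.29; growth vs 2021 (274.29) = 1.09%.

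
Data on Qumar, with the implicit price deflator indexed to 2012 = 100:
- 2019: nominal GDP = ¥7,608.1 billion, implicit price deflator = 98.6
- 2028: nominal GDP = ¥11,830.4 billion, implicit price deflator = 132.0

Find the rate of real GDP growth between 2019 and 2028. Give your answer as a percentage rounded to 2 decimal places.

16.15%

Real GDP 2019 = 7608.1 / 0.986 = 7716.13.
Real GDP 2028 = 11830.4 / 1.320 = 8962.42.
Real growth = 8962.42 / 7716.13 − 1 = 0.1615.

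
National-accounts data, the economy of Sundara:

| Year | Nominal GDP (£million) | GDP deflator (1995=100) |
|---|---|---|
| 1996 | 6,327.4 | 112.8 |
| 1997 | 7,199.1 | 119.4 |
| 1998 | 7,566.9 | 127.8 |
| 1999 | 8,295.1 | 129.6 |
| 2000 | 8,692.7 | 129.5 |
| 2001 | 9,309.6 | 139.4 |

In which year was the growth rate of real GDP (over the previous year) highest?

1997: real = 7199.1/1.194 = 6029.40; growth vs 1996 (5609.40) = 7.49%.
1998: real = 7566.9/1.278 = 5920.89; growth vs 1997 (6029.40) = -1.80%.
1999: real = 8295.1/1.296 = 6400.54; growth vs 1998 (5920.89) = 8.10%.
2000: real = 8692.7/1.295 = 6712.51; growth vs 1999 (6400.54) = 4.87%.
2001: real = 9309.6/1.394 = 6678.34; growth vs 2000 (6712.51) = -0.51%.

1999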